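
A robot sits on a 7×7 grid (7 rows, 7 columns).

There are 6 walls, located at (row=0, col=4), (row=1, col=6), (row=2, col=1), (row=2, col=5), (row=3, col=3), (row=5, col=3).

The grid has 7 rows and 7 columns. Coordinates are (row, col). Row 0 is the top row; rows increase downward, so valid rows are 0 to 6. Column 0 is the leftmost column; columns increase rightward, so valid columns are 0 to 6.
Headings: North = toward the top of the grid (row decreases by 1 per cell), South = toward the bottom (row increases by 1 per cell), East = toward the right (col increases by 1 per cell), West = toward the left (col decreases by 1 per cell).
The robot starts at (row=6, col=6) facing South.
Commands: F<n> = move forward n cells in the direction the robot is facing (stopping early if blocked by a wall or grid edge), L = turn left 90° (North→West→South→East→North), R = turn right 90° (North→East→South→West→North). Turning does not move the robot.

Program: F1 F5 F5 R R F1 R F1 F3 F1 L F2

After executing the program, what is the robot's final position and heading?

Answer: Final position: (row=3, col=6), facing North

Derivation:
Start: (row=6, col=6), facing South
  F1: move forward 0/1 (blocked), now at (row=6, col=6)
  F5: move forward 0/5 (blocked), now at (row=6, col=6)
  F5: move forward 0/5 (blocked), now at (row=6, col=6)
  R: turn right, now facing West
  R: turn right, now facing North
  F1: move forward 1, now at (row=5, col=6)
  R: turn right, now facing East
  F1: move forward 0/1 (blocked), now at (row=5, col=6)
  F3: move forward 0/3 (blocked), now at (row=5, col=6)
  F1: move forward 0/1 (blocked), now at (row=5, col=6)
  L: turn left, now facing North
  F2: move forward 2, now at (row=3, col=6)
Final: (row=3, col=6), facing North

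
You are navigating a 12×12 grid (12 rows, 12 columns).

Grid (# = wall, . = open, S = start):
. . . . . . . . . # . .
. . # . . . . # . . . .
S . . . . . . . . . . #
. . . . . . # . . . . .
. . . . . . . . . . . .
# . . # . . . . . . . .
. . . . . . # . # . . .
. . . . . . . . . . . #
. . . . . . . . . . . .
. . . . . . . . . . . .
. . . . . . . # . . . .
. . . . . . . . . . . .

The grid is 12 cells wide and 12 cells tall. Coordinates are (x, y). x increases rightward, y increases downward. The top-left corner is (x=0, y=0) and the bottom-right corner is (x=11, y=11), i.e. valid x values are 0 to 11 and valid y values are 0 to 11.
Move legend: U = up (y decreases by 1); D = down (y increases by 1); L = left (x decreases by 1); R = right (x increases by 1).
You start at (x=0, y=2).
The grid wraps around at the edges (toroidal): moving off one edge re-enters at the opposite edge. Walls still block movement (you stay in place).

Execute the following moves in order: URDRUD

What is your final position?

Start: (x=0, y=2)
  U (up): (x=0, y=2) -> (x=0, y=1)
  R (right): (x=0, y=1) -> (x=1, y=1)
  D (down): (x=1, y=1) -> (x=1, y=2)
  R (right): (x=1, y=2) -> (x=2, y=2)
  U (up): blocked, stay at (x=2, y=2)
  D (down): (x=2, y=2) -> (x=2, y=3)
Final: (x=2, y=3)

Answer: Final position: (x=2, y=3)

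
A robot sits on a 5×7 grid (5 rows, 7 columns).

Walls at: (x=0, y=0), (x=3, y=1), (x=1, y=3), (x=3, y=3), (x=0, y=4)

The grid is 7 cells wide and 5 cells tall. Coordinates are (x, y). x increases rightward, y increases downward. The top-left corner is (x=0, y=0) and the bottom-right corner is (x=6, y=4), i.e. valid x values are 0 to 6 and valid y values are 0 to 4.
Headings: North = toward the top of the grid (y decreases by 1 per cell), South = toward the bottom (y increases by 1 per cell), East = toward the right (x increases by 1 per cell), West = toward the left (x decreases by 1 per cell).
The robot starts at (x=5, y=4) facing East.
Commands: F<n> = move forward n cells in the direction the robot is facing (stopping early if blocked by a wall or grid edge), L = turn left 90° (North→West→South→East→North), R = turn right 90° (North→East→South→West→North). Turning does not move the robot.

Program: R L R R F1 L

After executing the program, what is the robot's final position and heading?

Answer: Final position: (x=4, y=4), facing South

Derivation:
Start: (x=5, y=4), facing East
  R: turn right, now facing South
  L: turn left, now facing East
  R: turn right, now facing South
  R: turn right, now facing West
  F1: move forward 1, now at (x=4, y=4)
  L: turn left, now facing South
Final: (x=4, y=4), facing South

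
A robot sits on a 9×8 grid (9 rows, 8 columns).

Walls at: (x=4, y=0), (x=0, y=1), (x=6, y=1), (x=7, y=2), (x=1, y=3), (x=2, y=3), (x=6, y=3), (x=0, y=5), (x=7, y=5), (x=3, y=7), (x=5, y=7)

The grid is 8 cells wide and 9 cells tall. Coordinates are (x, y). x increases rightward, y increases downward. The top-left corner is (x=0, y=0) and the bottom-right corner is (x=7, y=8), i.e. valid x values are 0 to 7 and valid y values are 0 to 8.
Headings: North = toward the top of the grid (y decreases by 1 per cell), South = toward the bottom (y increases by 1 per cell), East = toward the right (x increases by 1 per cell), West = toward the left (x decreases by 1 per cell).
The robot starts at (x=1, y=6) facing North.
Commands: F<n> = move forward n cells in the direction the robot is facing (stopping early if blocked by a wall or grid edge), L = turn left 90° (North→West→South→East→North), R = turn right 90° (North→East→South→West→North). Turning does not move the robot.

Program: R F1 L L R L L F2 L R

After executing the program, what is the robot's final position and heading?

Start: (x=1, y=6), facing North
  R: turn right, now facing East
  F1: move forward 1, now at (x=2, y=6)
  L: turn left, now facing North
  L: turn left, now facing West
  R: turn right, now facing North
  L: turn left, now facing West
  L: turn left, now facing South
  F2: move forward 2, now at (x=2, y=8)
  L: turn left, now facing East
  R: turn right, now facing South
Final: (x=2, y=8), facing South

Answer: Final position: (x=2, y=8), facing South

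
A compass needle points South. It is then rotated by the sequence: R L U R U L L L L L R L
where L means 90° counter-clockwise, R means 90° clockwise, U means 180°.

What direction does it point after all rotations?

Start: South
  R (right (90° clockwise)) -> West
  L (left (90° counter-clockwise)) -> South
  U (U-turn (180°)) -> North
  R (right (90° clockwise)) -> East
  U (U-turn (180°)) -> West
  L (left (90° counter-clockwise)) -> South
  L (left (90° counter-clockwise)) -> East
  L (left (90° counter-clockwise)) -> North
  L (left (90° counter-clockwise)) -> West
  L (left (90° counter-clockwise)) -> South
  R (right (90° clockwise)) -> West
  L (left (90° counter-clockwise)) -> South
Final: South

Answer: Final heading: South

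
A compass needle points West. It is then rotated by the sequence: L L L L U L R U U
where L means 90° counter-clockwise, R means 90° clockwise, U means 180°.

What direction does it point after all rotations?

Answer: Final heading: East

Derivation:
Start: West
  L (left (90° counter-clockwise)) -> South
  L (left (90° counter-clockwise)) -> East
  L (left (90° counter-clockwise)) -> North
  L (left (90° counter-clockwise)) -> West
  U (U-turn (180°)) -> East
  L (left (90° counter-clockwise)) -> North
  R (right (90° clockwise)) -> East
  U (U-turn (180°)) -> West
  U (U-turn (180°)) -> East
Final: East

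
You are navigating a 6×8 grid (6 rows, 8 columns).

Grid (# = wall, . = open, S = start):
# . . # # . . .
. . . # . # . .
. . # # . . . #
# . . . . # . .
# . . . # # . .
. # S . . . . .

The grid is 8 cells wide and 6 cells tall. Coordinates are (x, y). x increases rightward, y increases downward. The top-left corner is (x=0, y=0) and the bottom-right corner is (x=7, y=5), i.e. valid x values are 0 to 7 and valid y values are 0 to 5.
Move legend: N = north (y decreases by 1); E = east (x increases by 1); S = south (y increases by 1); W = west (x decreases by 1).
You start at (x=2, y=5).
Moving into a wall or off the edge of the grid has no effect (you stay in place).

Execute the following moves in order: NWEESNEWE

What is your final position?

Start: (x=2, y=5)
  N (north): (x=2, y=5) -> (x=2, y=4)
  W (west): (x=2, y=4) -> (x=1, y=4)
  E (east): (x=1, y=4) -> (x=2, y=4)
  E (east): (x=2, y=4) -> (x=3, y=4)
  S (south): (x=3, y=4) -> (x=3, y=5)
  N (north): (x=3, y=5) -> (x=3, y=4)
  E (east): blocked, stay at (x=3, y=4)
  W (west): (x=3, y=4) -> (x=2, y=4)
  E (east): (x=2, y=4) -> (x=3, y=4)
Final: (x=3, y=4)

Answer: Final position: (x=3, y=4)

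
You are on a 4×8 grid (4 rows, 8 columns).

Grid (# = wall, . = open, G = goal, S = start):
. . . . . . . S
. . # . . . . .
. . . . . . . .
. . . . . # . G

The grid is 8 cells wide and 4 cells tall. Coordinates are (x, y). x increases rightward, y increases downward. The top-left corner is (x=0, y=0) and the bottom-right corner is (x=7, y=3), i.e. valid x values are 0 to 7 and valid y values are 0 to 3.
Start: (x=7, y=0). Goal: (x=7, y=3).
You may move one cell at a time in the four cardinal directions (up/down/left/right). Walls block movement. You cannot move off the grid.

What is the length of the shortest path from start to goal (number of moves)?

Answer: Shortest path length: 3

Derivation:
BFS from (x=7, y=0) until reaching (x=7, y=3):
  Distance 0: (x=7, y=0)
  Distance 1: (x=6, y=0), (x=7, y=1)
  Distance 2: (x=5, y=0), (x=6, y=1), (x=7, y=2)
  Distance 3: (x=4, y=0), (x=5, y=1), (x=6, y=2), (x=7, y=3)  <- goal reached here
One shortest path (3 moves): (x=7, y=0) -> (x=7, y=1) -> (x=7, y=2) -> (x=7, y=3)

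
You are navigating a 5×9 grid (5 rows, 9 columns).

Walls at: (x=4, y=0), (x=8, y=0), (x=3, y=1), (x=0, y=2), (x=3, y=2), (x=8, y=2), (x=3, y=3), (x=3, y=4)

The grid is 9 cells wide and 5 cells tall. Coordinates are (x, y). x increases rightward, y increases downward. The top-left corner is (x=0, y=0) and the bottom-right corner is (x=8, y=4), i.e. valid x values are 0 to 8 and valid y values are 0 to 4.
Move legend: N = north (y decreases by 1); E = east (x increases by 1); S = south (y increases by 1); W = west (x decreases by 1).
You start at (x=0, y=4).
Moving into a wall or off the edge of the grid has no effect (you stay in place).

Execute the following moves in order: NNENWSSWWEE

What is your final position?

Answer: Final position: (x=2, y=4)

Derivation:
Start: (x=0, y=4)
  N (north): (x=0, y=4) -> (x=0, y=3)
  N (north): blocked, stay at (x=0, y=3)
  E (east): (x=0, y=3) -> (x=1, y=3)
  N (north): (x=1, y=3) -> (x=1, y=2)
  W (west): blocked, stay at (x=1, y=2)
  S (south): (x=1, y=2) -> (x=1, y=3)
  S (south): (x=1, y=3) -> (x=1, y=4)
  W (west): (x=1, y=4) -> (x=0, y=4)
  W (west): blocked, stay at (x=0, y=4)
  E (east): (x=0, y=4) -> (x=1, y=4)
  E (east): (x=1, y=4) -> (x=2, y=4)
Final: (x=2, y=4)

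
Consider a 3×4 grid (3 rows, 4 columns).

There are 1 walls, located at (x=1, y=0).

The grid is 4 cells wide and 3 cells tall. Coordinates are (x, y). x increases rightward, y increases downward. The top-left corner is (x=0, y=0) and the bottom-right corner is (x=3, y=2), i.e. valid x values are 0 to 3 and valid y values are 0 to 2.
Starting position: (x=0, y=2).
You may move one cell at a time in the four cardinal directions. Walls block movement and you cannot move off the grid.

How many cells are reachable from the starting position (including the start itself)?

Answer: Reachable cells: 11

Derivation:
BFS flood-fill from (x=0, y=2):
  Distance 0: (x=0, y=2)
  Distance 1: (x=0, y=1), (x=1, y=2)
  Distance 2: (x=0, y=0), (x=1, y=1), (x=2, y=2)
  Distance 3: (x=2, y=1), (x=3, y=2)
  Distance 4: (x=2, y=0), (x=3, y=1)
  Distance 5: (x=3, y=0)
Total reachable: 11 (grid has 11 open cells total)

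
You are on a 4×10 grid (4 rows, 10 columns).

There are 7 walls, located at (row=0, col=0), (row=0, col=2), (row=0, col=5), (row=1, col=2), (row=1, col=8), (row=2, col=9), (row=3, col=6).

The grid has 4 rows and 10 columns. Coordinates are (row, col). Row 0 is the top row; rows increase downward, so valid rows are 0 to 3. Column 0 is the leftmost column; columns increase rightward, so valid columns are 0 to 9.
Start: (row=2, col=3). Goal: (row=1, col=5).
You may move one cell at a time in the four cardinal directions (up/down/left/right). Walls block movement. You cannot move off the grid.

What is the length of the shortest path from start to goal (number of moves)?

BFS from (row=2, col=3) until reaching (row=1, col=5):
  Distance 0: (row=2, col=3)
  Distance 1: (row=1, col=3), (row=2, col=2), (row=2, col=4), (row=3, col=3)
  Distance 2: (row=0, col=3), (row=1, col=4), (row=2, col=1), (row=2, col=5), (row=3, col=2), (row=3, col=4)
  Distance 3: (row=0, col=4), (row=1, col=1), (row=1, col=5), (row=2, col=0), (row=2, col=6), (row=3, col=1), (row=3, col=5)  <- goal reached here
One shortest path (3 moves): (row=2, col=3) -> (row=2, col=4) -> (row=2, col=5) -> (row=1, col=5)

Answer: Shortest path length: 3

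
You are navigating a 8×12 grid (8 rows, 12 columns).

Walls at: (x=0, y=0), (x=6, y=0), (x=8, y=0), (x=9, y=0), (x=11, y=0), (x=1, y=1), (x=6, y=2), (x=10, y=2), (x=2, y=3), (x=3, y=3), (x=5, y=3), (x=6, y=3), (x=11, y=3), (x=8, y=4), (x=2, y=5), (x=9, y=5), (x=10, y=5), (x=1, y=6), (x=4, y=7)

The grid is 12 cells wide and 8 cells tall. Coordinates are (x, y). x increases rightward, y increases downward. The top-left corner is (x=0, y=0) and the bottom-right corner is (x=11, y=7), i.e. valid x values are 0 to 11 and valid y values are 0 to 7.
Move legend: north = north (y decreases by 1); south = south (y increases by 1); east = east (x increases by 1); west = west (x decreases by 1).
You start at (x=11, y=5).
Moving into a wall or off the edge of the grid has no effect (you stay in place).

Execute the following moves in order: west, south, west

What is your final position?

Start: (x=11, y=5)
  west (west): blocked, stay at (x=11, y=5)
  south (south): (x=11, y=5) -> (x=11, y=6)
  west (west): (x=11, y=6) -> (x=10, y=6)
Final: (x=10, y=6)

Answer: Final position: (x=10, y=6)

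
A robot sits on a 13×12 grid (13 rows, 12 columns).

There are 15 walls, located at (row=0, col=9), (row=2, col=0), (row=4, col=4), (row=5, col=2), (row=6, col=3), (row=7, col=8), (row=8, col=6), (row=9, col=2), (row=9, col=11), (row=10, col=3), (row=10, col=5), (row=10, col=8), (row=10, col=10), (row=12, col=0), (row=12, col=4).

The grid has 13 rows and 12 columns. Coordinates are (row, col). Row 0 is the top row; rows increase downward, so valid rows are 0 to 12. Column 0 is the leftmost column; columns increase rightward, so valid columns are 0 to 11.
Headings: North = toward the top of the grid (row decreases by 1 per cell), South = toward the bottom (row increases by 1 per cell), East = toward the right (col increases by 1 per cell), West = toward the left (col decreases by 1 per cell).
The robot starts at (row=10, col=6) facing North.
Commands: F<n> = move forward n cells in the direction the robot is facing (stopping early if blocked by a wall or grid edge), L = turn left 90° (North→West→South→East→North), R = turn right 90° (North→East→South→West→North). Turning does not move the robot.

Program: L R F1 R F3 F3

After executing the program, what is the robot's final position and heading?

Start: (row=10, col=6), facing North
  L: turn left, now facing West
  R: turn right, now facing North
  F1: move forward 1, now at (row=9, col=6)
  R: turn right, now facing East
  F3: move forward 3, now at (row=9, col=9)
  F3: move forward 1/3 (blocked), now at (row=9, col=10)
Final: (row=9, col=10), facing East

Answer: Final position: (row=9, col=10), facing East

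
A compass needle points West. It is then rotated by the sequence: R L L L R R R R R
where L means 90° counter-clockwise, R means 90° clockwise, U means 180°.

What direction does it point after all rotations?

Start: West
  R (right (90° clockwise)) -> North
  L (left (90° counter-clockwise)) -> West
  L (left (90° counter-clockwise)) -> South
  L (left (90° counter-clockwise)) -> East
  R (right (90° clockwise)) -> South
  R (right (90° clockwise)) -> West
  R (right (90° clockwise)) -> North
  R (right (90° clockwise)) -> East
  R (right (90° clockwise)) -> South
Final: South

Answer: Final heading: South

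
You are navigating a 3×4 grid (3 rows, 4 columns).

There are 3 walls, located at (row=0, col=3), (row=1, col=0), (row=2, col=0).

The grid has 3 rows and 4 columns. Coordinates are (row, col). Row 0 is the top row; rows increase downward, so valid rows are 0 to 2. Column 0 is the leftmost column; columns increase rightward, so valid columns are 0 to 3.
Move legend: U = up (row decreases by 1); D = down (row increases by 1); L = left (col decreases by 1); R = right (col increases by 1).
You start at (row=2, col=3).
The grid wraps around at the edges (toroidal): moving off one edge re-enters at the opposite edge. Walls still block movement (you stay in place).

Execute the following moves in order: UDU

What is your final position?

Start: (row=2, col=3)
  U (up): (row=2, col=3) -> (row=1, col=3)
  D (down): (row=1, col=3) -> (row=2, col=3)
  U (up): (row=2, col=3) -> (row=1, col=3)
Final: (row=1, col=3)

Answer: Final position: (row=1, col=3)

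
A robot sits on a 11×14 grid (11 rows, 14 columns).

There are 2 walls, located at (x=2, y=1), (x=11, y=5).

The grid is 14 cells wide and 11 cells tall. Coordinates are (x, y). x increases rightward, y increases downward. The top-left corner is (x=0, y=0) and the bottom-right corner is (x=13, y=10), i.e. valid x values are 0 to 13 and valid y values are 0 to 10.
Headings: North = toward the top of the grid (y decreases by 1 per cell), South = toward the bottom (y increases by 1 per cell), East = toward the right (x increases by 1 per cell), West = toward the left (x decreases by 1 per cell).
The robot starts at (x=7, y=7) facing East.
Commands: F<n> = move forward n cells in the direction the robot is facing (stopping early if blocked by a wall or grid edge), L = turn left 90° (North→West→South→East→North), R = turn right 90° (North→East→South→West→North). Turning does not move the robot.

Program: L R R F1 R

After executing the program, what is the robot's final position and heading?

Answer: Final position: (x=7, y=8), facing West

Derivation:
Start: (x=7, y=7), facing East
  L: turn left, now facing North
  R: turn right, now facing East
  R: turn right, now facing South
  F1: move forward 1, now at (x=7, y=8)
  R: turn right, now facing West
Final: (x=7, y=8), facing West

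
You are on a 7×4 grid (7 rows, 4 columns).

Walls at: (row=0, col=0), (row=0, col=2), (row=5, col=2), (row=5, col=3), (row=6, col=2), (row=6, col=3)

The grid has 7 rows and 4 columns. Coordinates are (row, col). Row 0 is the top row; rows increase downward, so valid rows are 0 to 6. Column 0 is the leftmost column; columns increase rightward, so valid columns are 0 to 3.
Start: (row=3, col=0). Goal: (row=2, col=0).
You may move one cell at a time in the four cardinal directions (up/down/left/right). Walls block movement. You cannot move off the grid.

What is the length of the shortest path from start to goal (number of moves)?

BFS from (row=3, col=0) until reaching (row=2, col=0):
  Distance 0: (row=3, col=0)
  Distance 1: (row=2, col=0), (row=3, col=1), (row=4, col=0)  <- goal reached here
One shortest path (1 moves): (row=3, col=0) -> (row=2, col=0)

Answer: Shortest path length: 1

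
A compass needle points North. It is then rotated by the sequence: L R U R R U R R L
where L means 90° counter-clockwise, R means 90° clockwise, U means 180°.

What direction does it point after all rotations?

Answer: Final heading: West

Derivation:
Start: North
  L (left (90° counter-clockwise)) -> West
  R (right (90° clockwise)) -> North
  U (U-turn (180°)) -> South
  R (right (90° clockwise)) -> West
  R (right (90° clockwise)) -> North
  U (U-turn (180°)) -> South
  R (right (90° clockwise)) -> West
  R (right (90° clockwise)) -> North
  L (left (90° counter-clockwise)) -> West
Final: West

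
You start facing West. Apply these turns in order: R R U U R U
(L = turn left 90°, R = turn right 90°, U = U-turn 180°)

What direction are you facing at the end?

Answer: Final heading: North

Derivation:
Start: West
  R (right (90° clockwise)) -> North
  R (right (90° clockwise)) -> East
  U (U-turn (180°)) -> West
  U (U-turn (180°)) -> East
  R (right (90° clockwise)) -> South
  U (U-turn (180°)) -> North
Final: North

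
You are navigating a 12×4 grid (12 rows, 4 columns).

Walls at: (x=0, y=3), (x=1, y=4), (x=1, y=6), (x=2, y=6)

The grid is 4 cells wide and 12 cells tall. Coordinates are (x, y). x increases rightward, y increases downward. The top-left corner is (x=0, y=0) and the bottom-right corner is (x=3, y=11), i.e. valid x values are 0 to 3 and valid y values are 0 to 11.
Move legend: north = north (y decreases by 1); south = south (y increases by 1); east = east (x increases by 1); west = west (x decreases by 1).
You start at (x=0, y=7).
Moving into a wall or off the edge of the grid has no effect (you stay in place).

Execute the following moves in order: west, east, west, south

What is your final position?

Answer: Final position: (x=0, y=8)

Derivation:
Start: (x=0, y=7)
  west (west): blocked, stay at (x=0, y=7)
  east (east): (x=0, y=7) -> (x=1, y=7)
  west (west): (x=1, y=7) -> (x=0, y=7)
  south (south): (x=0, y=7) -> (x=0, y=8)
Final: (x=0, y=8)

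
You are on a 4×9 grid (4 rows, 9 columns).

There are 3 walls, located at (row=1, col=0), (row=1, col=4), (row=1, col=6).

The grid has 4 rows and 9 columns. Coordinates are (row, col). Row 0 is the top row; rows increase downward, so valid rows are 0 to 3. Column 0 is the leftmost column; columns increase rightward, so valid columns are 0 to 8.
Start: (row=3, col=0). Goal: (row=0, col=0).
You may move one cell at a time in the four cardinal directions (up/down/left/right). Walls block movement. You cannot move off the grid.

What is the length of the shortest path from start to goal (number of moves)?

BFS from (row=3, col=0) until reaching (row=0, col=0):
  Distance 0: (row=3, col=0)
  Distance 1: (row=2, col=0), (row=3, col=1)
  Distance 2: (row=2, col=1), (row=3, col=2)
  Distance 3: (row=1, col=1), (row=2, col=2), (row=3, col=3)
  Distance 4: (row=0, col=1), (row=1, col=2), (row=2, col=3), (row=3, col=4)
  Distance 5: (row=0, col=0), (row=0, col=2), (row=1, col=3), (row=2, col=4), (row=3, col=5)  <- goal reached here
One shortest path (5 moves): (row=3, col=0) -> (row=3, col=1) -> (row=2, col=1) -> (row=1, col=1) -> (row=0, col=1) -> (row=0, col=0)

Answer: Shortest path length: 5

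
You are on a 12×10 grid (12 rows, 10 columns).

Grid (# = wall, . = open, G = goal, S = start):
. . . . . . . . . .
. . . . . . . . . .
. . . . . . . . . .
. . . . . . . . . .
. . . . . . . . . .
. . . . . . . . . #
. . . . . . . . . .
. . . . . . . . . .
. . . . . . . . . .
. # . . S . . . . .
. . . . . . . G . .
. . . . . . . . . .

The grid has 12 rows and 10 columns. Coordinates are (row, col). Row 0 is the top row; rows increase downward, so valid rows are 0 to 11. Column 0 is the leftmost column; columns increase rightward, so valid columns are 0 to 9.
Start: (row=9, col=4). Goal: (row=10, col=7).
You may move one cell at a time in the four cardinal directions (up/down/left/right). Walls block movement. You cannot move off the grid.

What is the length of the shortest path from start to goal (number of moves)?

BFS from (row=9, col=4) until reaching (row=10, col=7):
  Distance 0: (row=9, col=4)
  Distance 1: (row=8, col=4), (row=9, col=3), (row=9, col=5), (row=10, col=4)
  Distance 2: (row=7, col=4), (row=8, col=3), (row=8, col=5), (row=9, col=2), (row=9, col=6), (row=10, col=3), (row=10, col=5), (row=11, col=4)
  Distance 3: (row=6, col=4), (row=7, col=3), (row=7, col=5), (row=8, col=2), (row=8, col=6), (row=9, col=7), (row=10, col=2), (row=10, col=6), (row=11, col=3), (row=11, col=5)
  Distance 4: (row=5, col=4), (row=6, col=3), (row=6, col=5), (row=7, col=2), (row=7, col=6), (row=8, col=1), (row=8, col=7), (row=9, col=8), (row=10, col=1), (row=10, col=7), (row=11, col=2), (row=11, col=6)  <- goal reached here
One shortest path (4 moves): (row=9, col=4) -> (row=9, col=5) -> (row=9, col=6) -> (row=9, col=7) -> (row=10, col=7)

Answer: Shortest path length: 4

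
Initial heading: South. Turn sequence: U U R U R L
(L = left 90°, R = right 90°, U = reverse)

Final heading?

Answer: Final heading: East

Derivation:
Start: South
  U (U-turn (180°)) -> North
  U (U-turn (180°)) -> South
  R (right (90° clockwise)) -> West
  U (U-turn (180°)) -> East
  R (right (90° clockwise)) -> South
  L (left (90° counter-clockwise)) -> East
Final: East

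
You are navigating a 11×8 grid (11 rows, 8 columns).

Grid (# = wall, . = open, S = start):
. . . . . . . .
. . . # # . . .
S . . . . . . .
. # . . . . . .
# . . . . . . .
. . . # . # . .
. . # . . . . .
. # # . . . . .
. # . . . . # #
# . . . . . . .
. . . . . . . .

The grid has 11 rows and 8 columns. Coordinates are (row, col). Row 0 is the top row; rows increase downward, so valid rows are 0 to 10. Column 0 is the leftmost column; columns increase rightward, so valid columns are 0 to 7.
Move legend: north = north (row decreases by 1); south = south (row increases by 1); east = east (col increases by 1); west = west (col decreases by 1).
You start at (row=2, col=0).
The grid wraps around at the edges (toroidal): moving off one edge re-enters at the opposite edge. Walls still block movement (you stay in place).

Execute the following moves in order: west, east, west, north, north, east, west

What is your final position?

Start: (row=2, col=0)
  west (west): (row=2, col=0) -> (row=2, col=7)
  east (east): (row=2, col=7) -> (row=2, col=0)
  west (west): (row=2, col=0) -> (row=2, col=7)
  north (north): (row=2, col=7) -> (row=1, col=7)
  north (north): (row=1, col=7) -> (row=0, col=7)
  east (east): (row=0, col=7) -> (row=0, col=0)
  west (west): (row=0, col=0) -> (row=0, col=7)
Final: (row=0, col=7)

Answer: Final position: (row=0, col=7)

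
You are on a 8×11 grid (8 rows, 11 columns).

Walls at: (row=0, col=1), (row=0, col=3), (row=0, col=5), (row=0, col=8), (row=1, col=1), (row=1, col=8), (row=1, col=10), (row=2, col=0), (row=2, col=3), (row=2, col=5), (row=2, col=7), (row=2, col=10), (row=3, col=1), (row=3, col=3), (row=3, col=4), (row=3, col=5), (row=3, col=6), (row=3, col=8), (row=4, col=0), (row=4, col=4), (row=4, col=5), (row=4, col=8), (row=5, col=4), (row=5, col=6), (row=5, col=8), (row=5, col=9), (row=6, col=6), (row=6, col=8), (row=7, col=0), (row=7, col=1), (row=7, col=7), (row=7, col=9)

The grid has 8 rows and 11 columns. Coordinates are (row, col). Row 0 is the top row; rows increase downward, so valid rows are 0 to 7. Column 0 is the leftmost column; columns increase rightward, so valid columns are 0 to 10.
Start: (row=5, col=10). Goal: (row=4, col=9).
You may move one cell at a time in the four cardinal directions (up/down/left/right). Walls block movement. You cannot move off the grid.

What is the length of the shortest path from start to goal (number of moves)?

BFS from (row=5, col=10) until reaching (row=4, col=9):
  Distance 0: (row=5, col=10)
  Distance 1: (row=4, col=10), (row=6, col=10)
  Distance 2: (row=3, col=10), (row=4, col=9), (row=6, col=9), (row=7, col=10)  <- goal reached here
One shortest path (2 moves): (row=5, col=10) -> (row=4, col=10) -> (row=4, col=9)

Answer: Shortest path length: 2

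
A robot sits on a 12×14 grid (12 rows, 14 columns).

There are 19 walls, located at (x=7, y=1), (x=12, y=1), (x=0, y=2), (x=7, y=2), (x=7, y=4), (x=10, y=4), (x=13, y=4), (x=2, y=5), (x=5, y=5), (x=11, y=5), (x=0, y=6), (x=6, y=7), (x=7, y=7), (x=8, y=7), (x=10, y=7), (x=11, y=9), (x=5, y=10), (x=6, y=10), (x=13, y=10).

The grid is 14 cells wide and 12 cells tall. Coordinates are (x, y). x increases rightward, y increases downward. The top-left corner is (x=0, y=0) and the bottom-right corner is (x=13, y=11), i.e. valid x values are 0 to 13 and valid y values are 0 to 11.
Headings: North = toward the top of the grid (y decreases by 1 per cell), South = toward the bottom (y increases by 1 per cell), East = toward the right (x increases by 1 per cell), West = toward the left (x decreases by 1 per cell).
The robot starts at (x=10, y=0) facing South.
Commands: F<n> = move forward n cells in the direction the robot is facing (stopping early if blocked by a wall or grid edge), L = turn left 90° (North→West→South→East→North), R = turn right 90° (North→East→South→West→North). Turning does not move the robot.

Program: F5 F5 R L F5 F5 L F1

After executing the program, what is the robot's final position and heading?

Answer: Final position: (x=11, y=3), facing East

Derivation:
Start: (x=10, y=0), facing South
  F5: move forward 3/5 (blocked), now at (x=10, y=3)
  F5: move forward 0/5 (blocked), now at (x=10, y=3)
  R: turn right, now facing West
  L: turn left, now facing South
  F5: move forward 0/5 (blocked), now at (x=10, y=3)
  F5: move forward 0/5 (blocked), now at (x=10, y=3)
  L: turn left, now facing East
  F1: move forward 1, now at (x=11, y=3)
Final: (x=11, y=3), facing East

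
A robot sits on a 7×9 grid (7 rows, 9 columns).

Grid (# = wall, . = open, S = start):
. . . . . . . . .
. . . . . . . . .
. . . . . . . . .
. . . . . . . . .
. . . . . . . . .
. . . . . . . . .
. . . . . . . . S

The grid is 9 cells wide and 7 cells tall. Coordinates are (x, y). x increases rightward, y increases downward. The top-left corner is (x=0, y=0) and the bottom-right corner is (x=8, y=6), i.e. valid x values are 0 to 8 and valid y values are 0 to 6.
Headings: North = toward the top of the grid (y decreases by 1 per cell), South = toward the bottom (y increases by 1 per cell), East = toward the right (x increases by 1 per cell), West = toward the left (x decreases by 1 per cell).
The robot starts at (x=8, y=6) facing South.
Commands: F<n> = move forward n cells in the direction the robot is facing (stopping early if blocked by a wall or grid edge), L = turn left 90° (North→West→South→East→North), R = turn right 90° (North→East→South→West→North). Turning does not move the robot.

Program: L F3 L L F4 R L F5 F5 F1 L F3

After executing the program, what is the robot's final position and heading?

Start: (x=8, y=6), facing South
  L: turn left, now facing East
  F3: move forward 0/3 (blocked), now at (x=8, y=6)
  L: turn left, now facing North
  L: turn left, now facing West
  F4: move forward 4, now at (x=4, y=6)
  R: turn right, now facing North
  L: turn left, now facing West
  F5: move forward 4/5 (blocked), now at (x=0, y=6)
  F5: move forward 0/5 (blocked), now at (x=0, y=6)
  F1: move forward 0/1 (blocked), now at (x=0, y=6)
  L: turn left, now facing South
  F3: move forward 0/3 (blocked), now at (x=0, y=6)
Final: (x=0, y=6), facing South

Answer: Final position: (x=0, y=6), facing South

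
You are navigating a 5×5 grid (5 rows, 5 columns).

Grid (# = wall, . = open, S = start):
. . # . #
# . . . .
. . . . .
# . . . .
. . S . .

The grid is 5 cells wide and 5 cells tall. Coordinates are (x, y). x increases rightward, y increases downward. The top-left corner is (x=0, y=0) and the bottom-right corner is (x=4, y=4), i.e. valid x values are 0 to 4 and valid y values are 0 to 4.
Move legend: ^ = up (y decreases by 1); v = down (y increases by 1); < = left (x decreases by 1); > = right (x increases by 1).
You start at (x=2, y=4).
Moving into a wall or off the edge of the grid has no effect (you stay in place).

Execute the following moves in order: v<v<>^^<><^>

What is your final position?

Start: (x=2, y=4)
  v (down): blocked, stay at (x=2, y=4)
  < (left): (x=2, y=4) -> (x=1, y=4)
  v (down): blocked, stay at (x=1, y=4)
  < (left): (x=1, y=4) -> (x=0, y=4)
  > (right): (x=0, y=4) -> (x=1, y=4)
  ^ (up): (x=1, y=4) -> (x=1, y=3)
  ^ (up): (x=1, y=3) -> (x=1, y=2)
  < (left): (x=1, y=2) -> (x=0, y=2)
  > (right): (x=0, y=2) -> (x=1, y=2)
  < (left): (x=1, y=2) -> (x=0, y=2)
  ^ (up): blocked, stay at (x=0, y=2)
  > (right): (x=0, y=2) -> (x=1, y=2)
Final: (x=1, y=2)

Answer: Final position: (x=1, y=2)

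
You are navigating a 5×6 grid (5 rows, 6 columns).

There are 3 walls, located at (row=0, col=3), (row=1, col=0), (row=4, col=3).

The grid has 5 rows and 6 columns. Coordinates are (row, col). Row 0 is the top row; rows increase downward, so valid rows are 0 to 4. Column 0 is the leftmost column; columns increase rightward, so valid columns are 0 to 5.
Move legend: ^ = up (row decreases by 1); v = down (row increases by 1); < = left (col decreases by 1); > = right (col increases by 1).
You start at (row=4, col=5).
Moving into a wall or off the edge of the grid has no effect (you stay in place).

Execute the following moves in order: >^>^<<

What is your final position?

Start: (row=4, col=5)
  > (right): blocked, stay at (row=4, col=5)
  ^ (up): (row=4, col=5) -> (row=3, col=5)
  > (right): blocked, stay at (row=3, col=5)
  ^ (up): (row=3, col=5) -> (row=2, col=5)
  < (left): (row=2, col=5) -> (row=2, col=4)
  < (left): (row=2, col=4) -> (row=2, col=3)
Final: (row=2, col=3)

Answer: Final position: (row=2, col=3)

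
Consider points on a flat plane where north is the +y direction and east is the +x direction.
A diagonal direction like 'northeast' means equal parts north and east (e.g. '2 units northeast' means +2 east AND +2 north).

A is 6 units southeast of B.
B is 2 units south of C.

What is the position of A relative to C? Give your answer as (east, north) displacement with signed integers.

Answer: A is at (east=6, north=-8) relative to C.

Derivation:
Place C at the origin (east=0, north=0).
  B is 2 units south of C: delta (east=+0, north=-2); B at (east=0, north=-2).
  A is 6 units southeast of B: delta (east=+6, north=-6); A at (east=6, north=-8).
Therefore A relative to C: (east=6, north=-8).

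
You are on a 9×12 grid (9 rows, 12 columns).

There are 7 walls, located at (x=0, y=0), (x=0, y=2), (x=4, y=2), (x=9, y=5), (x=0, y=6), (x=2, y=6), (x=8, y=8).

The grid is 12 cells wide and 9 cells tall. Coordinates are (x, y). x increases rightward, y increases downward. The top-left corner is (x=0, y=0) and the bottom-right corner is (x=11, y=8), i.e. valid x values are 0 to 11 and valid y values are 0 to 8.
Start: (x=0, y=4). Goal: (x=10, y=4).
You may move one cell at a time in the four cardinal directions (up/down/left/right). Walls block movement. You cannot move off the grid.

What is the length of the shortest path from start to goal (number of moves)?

Answer: Shortest path length: 10

Derivation:
BFS from (x=0, y=4) until reaching (x=10, y=4):
  Distance 0: (x=0, y=4)
  Distance 1: (x=0, y=3), (x=1, y=4), (x=0, y=5)
  Distance 2: (x=1, y=3), (x=2, y=4), (x=1, y=5)
  Distance 3: (x=1, y=2), (x=2, y=3), (x=3, y=4), (x=2, y=5), (x=1, y=6)
  Distance 4: (x=1, y=1), (x=2, y=2), (x=3, y=3), (x=4, y=4), (x=3, y=5), (x=1, y=7)
  Distance 5: (x=1, y=0), (x=0, y=1), (x=2, y=1), (x=3, y=2), (x=4, y=3), (x=5, y=4), (x=4, y=5), (x=3, y=6), (x=0, y=7), (x=2, y=7), (x=1, y=8)
  Distance 6: (x=2, y=0), (x=3, y=1), (x=5, y=3), (x=6, y=4), (x=5, y=5), (x=4, y=6), (x=3, y=7), (x=0, y=8), (x=2, y=8)
  Distance 7: (x=3, y=0), (x=4, y=1), (x=5, y=2), (x=6, y=3), (x=7, y=4), (x=6, y=5), (x=5, y=6), (x=4, y=7), (x=3, y=8)
  Distance 8: (x=4, y=0), (x=5, y=1), (x=6, y=2), (x=7, y=3), (x=8, y=4), (x=7, y=5), (x=6, y=6), (x=5, y=7), (x=4, y=8)
  Distance 9: (x=5, y=0), (x=6, y=1), (x=7, y=2), (x=8, y=3), (x=9, y=4), (x=8, y=5), (x=7, y=6), (x=6, y=7), (x=5, y=8)
  Distance 10: (x=6, y=0), (x=7, y=1), (x=8, y=2), (x=9, y=3), (x=10, y=4), (x=8, y=6), (x=7, y=7), (x=6, y=8)  <- goal reached here
One shortest path (10 moves): (x=0, y=4) -> (x=1, y=4) -> (x=2, y=4) -> (x=3, y=4) -> (x=4, y=4) -> (x=5, y=4) -> (x=6, y=4) -> (x=7, y=4) -> (x=8, y=4) -> (x=9, y=4) -> (x=10, y=4)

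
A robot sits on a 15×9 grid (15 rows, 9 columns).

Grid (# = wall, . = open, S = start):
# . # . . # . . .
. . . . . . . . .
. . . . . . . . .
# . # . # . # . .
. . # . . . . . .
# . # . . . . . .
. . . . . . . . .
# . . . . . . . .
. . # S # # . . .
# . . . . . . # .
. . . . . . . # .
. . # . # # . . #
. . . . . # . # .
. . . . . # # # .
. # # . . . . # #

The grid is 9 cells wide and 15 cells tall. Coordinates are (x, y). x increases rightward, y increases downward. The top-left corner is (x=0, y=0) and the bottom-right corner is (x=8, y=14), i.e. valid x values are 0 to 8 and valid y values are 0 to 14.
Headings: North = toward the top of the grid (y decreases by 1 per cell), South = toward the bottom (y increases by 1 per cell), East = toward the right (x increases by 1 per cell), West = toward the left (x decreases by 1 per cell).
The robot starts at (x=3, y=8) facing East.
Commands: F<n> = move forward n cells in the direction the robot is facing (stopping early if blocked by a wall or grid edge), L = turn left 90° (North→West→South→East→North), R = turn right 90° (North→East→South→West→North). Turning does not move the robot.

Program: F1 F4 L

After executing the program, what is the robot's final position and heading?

Start: (x=3, y=8), facing East
  F1: move forward 0/1 (blocked), now at (x=3, y=8)
  F4: move forward 0/4 (blocked), now at (x=3, y=8)
  L: turn left, now facing North
Final: (x=3, y=8), facing North

Answer: Final position: (x=3, y=8), facing North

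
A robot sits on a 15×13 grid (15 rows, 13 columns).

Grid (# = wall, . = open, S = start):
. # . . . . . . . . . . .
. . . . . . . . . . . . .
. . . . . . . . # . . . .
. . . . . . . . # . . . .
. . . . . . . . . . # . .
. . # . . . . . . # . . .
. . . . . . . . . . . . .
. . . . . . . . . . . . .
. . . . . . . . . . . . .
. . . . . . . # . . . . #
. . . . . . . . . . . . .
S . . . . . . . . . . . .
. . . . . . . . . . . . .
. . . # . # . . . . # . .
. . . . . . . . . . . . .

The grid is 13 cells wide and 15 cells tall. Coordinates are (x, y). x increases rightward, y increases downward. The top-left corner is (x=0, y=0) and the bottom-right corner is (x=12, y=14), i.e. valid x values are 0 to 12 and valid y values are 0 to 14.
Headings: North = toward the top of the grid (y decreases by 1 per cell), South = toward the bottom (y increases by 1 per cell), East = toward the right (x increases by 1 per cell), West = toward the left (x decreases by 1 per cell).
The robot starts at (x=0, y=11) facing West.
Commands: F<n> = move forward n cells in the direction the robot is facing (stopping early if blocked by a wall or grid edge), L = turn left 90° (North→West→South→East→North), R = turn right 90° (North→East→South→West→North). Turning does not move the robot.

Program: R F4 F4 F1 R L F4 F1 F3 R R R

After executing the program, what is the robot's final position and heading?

Answer: Final position: (x=0, y=0), facing West

Derivation:
Start: (x=0, y=11), facing West
  R: turn right, now facing North
  F4: move forward 4, now at (x=0, y=7)
  F4: move forward 4, now at (x=0, y=3)
  F1: move forward 1, now at (x=0, y=2)
  R: turn right, now facing East
  L: turn left, now facing North
  F4: move forward 2/4 (blocked), now at (x=0, y=0)
  F1: move forward 0/1 (blocked), now at (x=0, y=0)
  F3: move forward 0/3 (blocked), now at (x=0, y=0)
  R: turn right, now facing East
  R: turn right, now facing South
  R: turn right, now facing West
Final: (x=0, y=0), facing West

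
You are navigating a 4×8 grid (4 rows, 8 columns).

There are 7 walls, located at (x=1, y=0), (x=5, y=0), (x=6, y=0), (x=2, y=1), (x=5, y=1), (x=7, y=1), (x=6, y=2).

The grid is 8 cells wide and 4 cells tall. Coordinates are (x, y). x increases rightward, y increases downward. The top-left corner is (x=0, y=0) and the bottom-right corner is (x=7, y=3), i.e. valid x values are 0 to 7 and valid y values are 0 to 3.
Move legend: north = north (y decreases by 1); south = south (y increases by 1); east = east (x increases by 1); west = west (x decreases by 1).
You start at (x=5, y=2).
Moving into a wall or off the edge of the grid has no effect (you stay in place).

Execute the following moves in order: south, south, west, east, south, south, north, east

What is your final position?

Start: (x=5, y=2)
  south (south): (x=5, y=2) -> (x=5, y=3)
  south (south): blocked, stay at (x=5, y=3)
  west (west): (x=5, y=3) -> (x=4, y=3)
  east (east): (x=4, y=3) -> (x=5, y=3)
  south (south): blocked, stay at (x=5, y=3)
  south (south): blocked, stay at (x=5, y=3)
  north (north): (x=5, y=3) -> (x=5, y=2)
  east (east): blocked, stay at (x=5, y=2)
Final: (x=5, y=2)

Answer: Final position: (x=5, y=2)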